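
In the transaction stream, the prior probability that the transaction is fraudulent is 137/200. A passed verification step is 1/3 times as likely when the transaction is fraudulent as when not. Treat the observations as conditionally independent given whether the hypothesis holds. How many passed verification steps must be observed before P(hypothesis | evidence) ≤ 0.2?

Prior odds = 0.685/0.315 = 137/63.
Likelihood ratio per passed verification step = 1/3.
Target posterior odds = 0.2/0.8 = 0.25.
Require (1/3)ⁿ ≤ 0.25 ÷ (137/63) = 63/548.
(1/3)¹ = 1/3 is still above 63/548 but (1/3)² = 1/9 is at or below it, so n = 2.

2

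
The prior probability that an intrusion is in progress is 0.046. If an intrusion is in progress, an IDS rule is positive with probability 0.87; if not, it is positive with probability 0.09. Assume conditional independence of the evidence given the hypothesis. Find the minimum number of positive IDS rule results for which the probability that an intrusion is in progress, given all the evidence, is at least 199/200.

Prior odds = 0.046/0.954 = 23/477.
Likelihood ratio of a positive = 0.87/0.09 = 29/3.
Target posterior odds = 0.995/0.005 = 199.
Need (23/477) × (29/3)ⁿ ≥ 199, i.e. (29/3)ⁿ ≥ 94923/23.
(29/3)³ = 24389/27 falls short of 94923/23 but (29/3)⁴ = 707281/81 reaches it, so n = 4.

4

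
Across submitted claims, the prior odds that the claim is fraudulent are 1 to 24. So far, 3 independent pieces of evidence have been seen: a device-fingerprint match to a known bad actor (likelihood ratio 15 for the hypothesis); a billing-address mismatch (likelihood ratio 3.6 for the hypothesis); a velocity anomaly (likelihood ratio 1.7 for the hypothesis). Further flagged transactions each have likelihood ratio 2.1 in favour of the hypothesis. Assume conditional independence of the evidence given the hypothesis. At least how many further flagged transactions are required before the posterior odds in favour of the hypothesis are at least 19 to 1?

Prior odds = 1/24.
Combined Bayes factor of the evidence already in hand = 15 × 3.6 × 1.7 = 91.8.
Odds after that evidence = (1/24) × 91.8 = 3.825.
Target odds = 19.
Need 2.1ⁿ ≥ 19 ÷ 3.825 = 760/153.
2.1² = 4.41 falls short of 760/153 but 2.1³ = 9.261 reaches it, so n = 3.

3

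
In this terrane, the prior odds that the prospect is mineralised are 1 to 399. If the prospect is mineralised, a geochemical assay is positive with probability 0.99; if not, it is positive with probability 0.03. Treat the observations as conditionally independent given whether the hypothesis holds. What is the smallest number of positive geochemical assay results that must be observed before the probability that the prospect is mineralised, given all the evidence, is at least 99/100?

Prior odds = 1/399.
Likelihood ratio of a positive = 0.99/0.03 = 33.
Target posterior odds = 0.99/0.01 = 99.
Need (1/399) × 33ⁿ ≥ 99, i.e. 33ⁿ ≥ 39501.
33³ = 35937 falls short of 39501 but 33⁴ = 1185921 reaches it, so n = 4.

4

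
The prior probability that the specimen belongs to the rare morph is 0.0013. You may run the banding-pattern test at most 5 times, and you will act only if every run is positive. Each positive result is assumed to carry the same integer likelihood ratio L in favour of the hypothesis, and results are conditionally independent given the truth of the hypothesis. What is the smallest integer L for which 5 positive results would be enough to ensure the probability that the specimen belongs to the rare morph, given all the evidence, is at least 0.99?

10

Prior odds = 0.0013/0.9987 = 13/9987.
Target odds = 0.99/0.01 = 99.
Need L⁵ ≥ 99 ÷ (13/9987) = 988713/13.
9⁵ = 59049 < 988713/13 ≤ 100000 = 10⁵, so L = 10.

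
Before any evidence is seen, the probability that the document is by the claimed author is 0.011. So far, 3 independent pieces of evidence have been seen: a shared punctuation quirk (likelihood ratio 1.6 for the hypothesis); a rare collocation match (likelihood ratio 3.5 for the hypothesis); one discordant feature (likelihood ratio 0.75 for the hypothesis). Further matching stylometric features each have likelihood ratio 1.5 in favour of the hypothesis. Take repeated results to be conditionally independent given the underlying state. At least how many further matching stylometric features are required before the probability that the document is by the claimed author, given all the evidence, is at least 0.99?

19

Prior odds = 0.011/0.989 = 11/989.
Combined Bayes factor of the evidence already in hand = 1.6 × 3.5 × 0.75 = 4.2.
Odds after that evidence = (11/989) × 4.2 = 231/4945.
Target odds = 0.99/0.01 = 99.
Need 1.5ⁿ ≥ 99 ÷ (231/4945) = 14835/7.
1.5¹⁸ = 387420489/262144 falls short of 14835/7 but 1.5¹⁹ ≈2216.84 reaches it, so n = 19.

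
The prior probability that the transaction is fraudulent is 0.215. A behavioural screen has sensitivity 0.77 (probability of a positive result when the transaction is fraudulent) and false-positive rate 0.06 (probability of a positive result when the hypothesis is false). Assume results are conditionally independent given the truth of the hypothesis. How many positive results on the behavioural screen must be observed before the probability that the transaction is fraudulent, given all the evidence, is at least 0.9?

2

Prior odds: 0.215 ÷ 0.785 = 43/157.
Likelihood ratio of a positive result = 0.77/0.06 = 77/6.
Target odds: 0.9 ÷ 0.1 = 9.
Need (43/157) × (77/6)ⁿ ≥ 9, i.e. (77/6)ⁿ ≥ 1413/43.
(77/6)¹ = 77/6 falls short of 1413/43 but (77/6)² = 5929/36 reaches it, so n = 2.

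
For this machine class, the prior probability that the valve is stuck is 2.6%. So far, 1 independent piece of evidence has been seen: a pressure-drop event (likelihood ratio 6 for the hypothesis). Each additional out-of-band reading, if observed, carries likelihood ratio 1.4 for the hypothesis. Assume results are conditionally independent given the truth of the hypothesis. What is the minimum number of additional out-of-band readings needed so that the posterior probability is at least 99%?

20

Prior odds = 0.026/0.974 = 13/487.
Bayes factor of the evidence already in hand = 6.
Odds after that evidence = (13/487) × 6 = 78/487.
Target odds = 0.99/0.01 = 99.
Need 1.4ⁿ ≥ 99 ÷ (78/487) = 16071/26.
1.4¹⁹ ≈597.63 falls short of 16071/26 but 1.4²⁰ ≈836.683 reaches it, so n = 20.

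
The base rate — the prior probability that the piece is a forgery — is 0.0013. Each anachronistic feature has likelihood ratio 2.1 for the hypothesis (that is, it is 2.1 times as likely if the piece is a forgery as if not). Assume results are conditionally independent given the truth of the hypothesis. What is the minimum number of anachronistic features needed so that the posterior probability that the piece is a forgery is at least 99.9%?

19

Prior odds = 0.0013/0.9987 = 13/9987.
Likelihood ratio per anachronistic feature = 2.1.
Target posterior odds = 0.999/0.001 = 999.
Require 2.1ⁿ ≥ 999 ÷ (13/9987) = 9977013/13.
2.1¹⁸ ≈630881 falls short of 9977013/13 but 2.1¹⁹ ≈1.32485e+06 reaches it, so n = 19.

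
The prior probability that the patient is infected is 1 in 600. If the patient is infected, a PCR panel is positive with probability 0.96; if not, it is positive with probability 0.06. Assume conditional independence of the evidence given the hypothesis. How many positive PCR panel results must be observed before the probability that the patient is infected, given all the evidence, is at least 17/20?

Prior odds: (1/600) ÷ (599/600) = 1/599.
Likelihood ratio of a positive = 0.96/0.06 = 16.
Target posterior odds = 0.85/0.15 = 17/3.
Need (1/599) × 16ⁿ ≥ 17/3, i.e. 16ⁿ ≥ 10183/3.
16² = 256 falls short of 10183/3 but 16³ = 4096 reaches it, so n = 3.

3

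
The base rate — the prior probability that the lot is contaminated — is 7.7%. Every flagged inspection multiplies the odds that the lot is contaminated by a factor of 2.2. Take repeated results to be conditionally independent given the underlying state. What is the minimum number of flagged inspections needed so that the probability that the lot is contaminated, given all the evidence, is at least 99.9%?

12

Prior odds = 0.077/0.923 = 77/923.
Likelihood ratio per flagged inspection = 2.2.
Target posterior odds = 0.999/0.001 = 999.
Need (77/923) × 2.2ⁿ ≥ 999, i.e. 2.2ⁿ ≥ 922077/77.
2.2¹¹ ≈5843.18 falls short of 922077/77 but 2.2¹² ≈12855 reaches it, so n = 12.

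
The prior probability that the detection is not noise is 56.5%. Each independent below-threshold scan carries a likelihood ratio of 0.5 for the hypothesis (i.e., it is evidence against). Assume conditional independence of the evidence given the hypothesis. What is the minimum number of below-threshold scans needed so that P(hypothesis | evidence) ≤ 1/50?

6

Prior odds: 0.565 ÷ 0.435 = 113/87.
Likelihood ratio per below-threshold scan = 0.5.
Target posterior odds = 0.02/0.98 = 1/49.
Need (113/87) × 0.5ⁿ ≤ 1/49, i.e. 0.5ⁿ ≤ 87/5537.
0.5⁵ = 0.03125 is still above 87/5537 but 0.5⁶ = 0.015625 is at or below it, so n = 6.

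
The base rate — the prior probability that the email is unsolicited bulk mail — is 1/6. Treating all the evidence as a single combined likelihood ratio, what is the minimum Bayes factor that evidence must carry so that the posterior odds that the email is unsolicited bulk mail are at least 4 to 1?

Prior odds = (1/6)/(5/6) = 0.2.
Target odds = 4.
Required Bayes factor = 4 ÷ 0.2 = 20.

20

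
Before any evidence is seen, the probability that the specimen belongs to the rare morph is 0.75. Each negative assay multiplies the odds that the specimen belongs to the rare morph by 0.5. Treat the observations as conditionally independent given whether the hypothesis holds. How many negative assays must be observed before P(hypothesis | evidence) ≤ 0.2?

4

Prior odds: 0.75 ÷ 0.25 = 3.
Likelihood ratio per negative assay = 0.5.
Target odds: 0.2 ÷ 0.8 = 0.25.
Require 0.5ⁿ ≤ 0.25 ÷ 3 = 1/12.
0.5³ = 0.125 is still above 1/12 but 0.5⁴ = 0.0625 is at or below it, so n = 4.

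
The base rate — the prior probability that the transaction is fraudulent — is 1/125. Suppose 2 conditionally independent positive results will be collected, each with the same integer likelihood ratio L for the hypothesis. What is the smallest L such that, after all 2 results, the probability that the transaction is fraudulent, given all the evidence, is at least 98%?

78

Prior odds = 0.008/0.992 = 1/124.
Target odds = 0.98/0.02 = 49.
Need L² ≥ 49 ÷ (1/124) = 6076.
77² = 5929 < 6076 ≤ 6084 = 78², so L = 78.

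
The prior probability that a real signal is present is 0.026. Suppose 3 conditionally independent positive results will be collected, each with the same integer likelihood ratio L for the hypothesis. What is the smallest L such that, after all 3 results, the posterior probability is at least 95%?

Prior odds = 0.026/0.974 = 13/487.
Target odds = 0.95/0.05 = 19.
Need L³ ≥ 19 ÷ (13/487) = 9253/13.
8³ = 512 < 9253/13 ≤ 729 = 9³, so L = 9.

9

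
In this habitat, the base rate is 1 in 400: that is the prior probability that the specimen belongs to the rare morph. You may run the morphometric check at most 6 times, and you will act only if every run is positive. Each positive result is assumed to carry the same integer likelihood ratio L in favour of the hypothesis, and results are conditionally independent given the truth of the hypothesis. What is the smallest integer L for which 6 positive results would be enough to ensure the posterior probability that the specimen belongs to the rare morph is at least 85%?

4

Prior odds = 0.0025/0.9975 = 1/399.
Target odds = 0.85/0.15 = 17/3.
Need L⁶ ≥ 17/3 ÷ (1/399) = 2261.
3⁶ = 729 < 2261 ≤ 4096 = 4⁶, so L = 4.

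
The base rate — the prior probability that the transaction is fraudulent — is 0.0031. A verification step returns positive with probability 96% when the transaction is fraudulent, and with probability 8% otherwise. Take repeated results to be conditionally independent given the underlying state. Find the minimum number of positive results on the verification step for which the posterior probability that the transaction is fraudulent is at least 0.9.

Prior odds: 0.0031 ÷ 0.9969 = 31/9969.
Likelihood ratio of a positive result = 0.96/0.08 = 12.
Target odds: 0.9 ÷ 0.1 = 9.
Need (31/9969) × 12ⁿ ≥ 9, i.e. 12ⁿ ≥ 89721/31.
12³ = 1728 falls short of 89721/31 but 12⁴ = 20736 reaches it, so n = 4.

4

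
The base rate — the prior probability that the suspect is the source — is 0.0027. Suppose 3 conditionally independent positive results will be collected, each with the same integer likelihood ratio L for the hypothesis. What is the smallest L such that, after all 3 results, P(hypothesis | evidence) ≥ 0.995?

42

Prior odds = 0.0027/0.9973 = 27/9973.
Target odds = 0.995/0.005 = 199.
Need L³ ≥ 199 ÷ (27/9973) = 1984627/27.
41³ = 68921 < 1984627/27 ≤ 74088 = 42³, so L = 42.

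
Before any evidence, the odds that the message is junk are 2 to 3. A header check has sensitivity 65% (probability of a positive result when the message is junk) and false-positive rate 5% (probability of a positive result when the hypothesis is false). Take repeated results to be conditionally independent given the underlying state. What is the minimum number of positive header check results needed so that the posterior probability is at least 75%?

1

Prior odds = 2/3.
Likelihood ratio of a positive result = 0.65/0.05 = 13.
Target odds: 0.75 ÷ 0.25 = 3.
Need (2/3) × 13ⁿ ≥ 3, i.e. 13ⁿ ≥ 4.5.
13¹ = 13, which meets the required 4.5; so n = 1.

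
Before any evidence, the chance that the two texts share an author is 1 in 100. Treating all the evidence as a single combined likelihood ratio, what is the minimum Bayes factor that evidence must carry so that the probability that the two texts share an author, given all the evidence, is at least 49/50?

Prior odds = 0.01/0.99 = 1/99.
Target odds = 0.98/0.02 = 49.
Required Bayes factor = 49 ÷ (1/99) = 4851.

4851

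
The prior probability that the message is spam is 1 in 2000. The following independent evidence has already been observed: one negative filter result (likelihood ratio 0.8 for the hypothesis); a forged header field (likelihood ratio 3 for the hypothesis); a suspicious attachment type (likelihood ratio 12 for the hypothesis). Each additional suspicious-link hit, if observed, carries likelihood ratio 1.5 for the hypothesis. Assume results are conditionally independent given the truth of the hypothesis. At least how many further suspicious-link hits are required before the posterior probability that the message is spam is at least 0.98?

21

Prior odds = 0.0005/0.9995 = 1/1999.
Combined Bayes factor of the evidence already in hand = 0.8 × 3 × 12 = 28.8.
Odds after that evidence = (1/1999) × 28.8 = 144/9995.
Target odds = 0.98/0.02 = 49.
Need 1.5ⁿ ≥ 49 ÷ (144/9995) = 489755/144.
1.5²⁰ ≈3325.26 falls short of 489755/144 but 1.5²¹ ≈4987.89 reaches it, so n = 21.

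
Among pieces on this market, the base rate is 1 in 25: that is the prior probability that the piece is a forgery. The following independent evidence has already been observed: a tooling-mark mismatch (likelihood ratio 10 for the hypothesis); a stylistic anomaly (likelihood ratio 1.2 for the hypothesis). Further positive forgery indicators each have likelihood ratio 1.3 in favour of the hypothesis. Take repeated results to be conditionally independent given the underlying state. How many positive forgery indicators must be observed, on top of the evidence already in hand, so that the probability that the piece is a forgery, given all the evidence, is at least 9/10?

12

Prior odds = 0.04/0.96 = 1/24.
Combined Bayes factor of the evidence already in hand = 10 × 1.2 = 12.
Odds after that evidence = (1/24) × 12 = 0.5.
Target odds = 0.9/0.1 = 9.
Need 1.3ⁿ ≥ 9 ÷ 0.5 = 18.
1.3¹¹ ≈17.9216 falls short of 18 but 1.3¹² ≈23.2981 reaches it, so n = 12.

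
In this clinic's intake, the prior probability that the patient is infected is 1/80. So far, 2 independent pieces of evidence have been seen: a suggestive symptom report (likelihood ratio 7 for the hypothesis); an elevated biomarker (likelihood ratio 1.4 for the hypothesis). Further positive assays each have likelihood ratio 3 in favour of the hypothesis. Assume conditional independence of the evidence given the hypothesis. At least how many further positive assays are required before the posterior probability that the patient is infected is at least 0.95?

Prior odds = 0.0125/0.9875 = 1/79.
Combined Bayes factor of the evidence already in hand = 7 × 1.4 = 9.8.
Odds after that evidence = (1/79) × 9.8 = 49/395.
Target odds = 0.95/0.05 = 19.
Need 3ⁿ ≥ 19 ÷ (49/395) = 7505/49.
3⁴ = 81 falls short of 7505/49 but 3⁵ = 243 reaches it, so n = 5.

5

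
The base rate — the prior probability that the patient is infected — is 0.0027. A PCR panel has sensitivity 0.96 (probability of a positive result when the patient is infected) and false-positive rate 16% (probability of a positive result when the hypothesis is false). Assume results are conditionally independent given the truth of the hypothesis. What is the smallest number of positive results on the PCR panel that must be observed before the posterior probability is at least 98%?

Prior odds = 0.0027/0.9973 = 27/9973.
Likelihood ratio of a positive result = 0.96/0.16 = 6.
Target odds: 0.98 ÷ 0.02 = 49.
Require 6ⁿ ≥ 49 ÷ (27/9973) = 488677/27.
6⁵ = 7776 falls short of 488677/27 but 6⁶ = 46656 reaches it, so n = 6.

6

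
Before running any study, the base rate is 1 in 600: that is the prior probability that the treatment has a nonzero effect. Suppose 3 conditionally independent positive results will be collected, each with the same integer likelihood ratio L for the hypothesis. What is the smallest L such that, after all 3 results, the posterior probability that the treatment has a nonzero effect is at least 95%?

Prior odds = (1/600)/(599/600) = 1/599.
Target odds = 0.95/0.05 = 19.
Need L³ ≥ 19 ÷ (1/599) = 11381.
22³ = 10648 < 11381 ≤ 12167 = 23³, so L = 23.

23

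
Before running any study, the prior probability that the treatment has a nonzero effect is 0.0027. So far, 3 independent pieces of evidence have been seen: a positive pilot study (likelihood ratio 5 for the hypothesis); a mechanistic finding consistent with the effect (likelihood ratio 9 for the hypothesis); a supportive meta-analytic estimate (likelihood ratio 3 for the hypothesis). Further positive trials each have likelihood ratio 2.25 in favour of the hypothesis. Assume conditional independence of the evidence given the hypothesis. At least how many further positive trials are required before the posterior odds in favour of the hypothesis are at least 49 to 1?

Prior odds = 0.0027/0.9973 = 27/9973.
Combined Bayes factor of the evidence already in hand = 5 × 9 × 3 = 135.
Odds after that evidence = (27/9973) × 135 = 3645/9973.
Target odds = 49.
Need 2.25ⁿ ≥ 49 ÷ (3645/9973) = 488677/3645.
2.25⁶ = 531441/4096 falls short of 488677/3645 but 2.25⁷ = 4782969/16384 reaches it, so n = 7.

7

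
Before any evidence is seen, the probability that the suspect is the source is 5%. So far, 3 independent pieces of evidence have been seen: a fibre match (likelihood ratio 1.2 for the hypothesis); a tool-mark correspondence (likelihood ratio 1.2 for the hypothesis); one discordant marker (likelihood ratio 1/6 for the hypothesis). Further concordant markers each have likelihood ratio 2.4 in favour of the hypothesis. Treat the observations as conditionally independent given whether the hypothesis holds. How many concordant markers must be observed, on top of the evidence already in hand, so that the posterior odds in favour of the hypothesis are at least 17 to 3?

7

Prior odds = 0.05/0.95 = 1/19.
Combined Bayes factor of the evidence already in hand = 1.2 × 1.2 × (1/6) = 0.24.
Odds after that evidence = (1/19) × 0.24 = 6/475.
Target odds = 17/3.
Need 2.4ⁿ ≥ 17/3 ÷ (6/475) = 8075/18.
2.4⁶ = 2985984/15625 falls short of 8075/18 but 2.4⁷ = 35831808/78125 reaches it, so n = 7.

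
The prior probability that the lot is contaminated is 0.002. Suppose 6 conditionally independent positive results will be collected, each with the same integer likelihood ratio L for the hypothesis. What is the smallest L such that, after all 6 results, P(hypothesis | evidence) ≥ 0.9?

5

Prior odds = 0.002/0.998 = 1/499.
Target odds = 0.9/0.1 = 9.
Need L⁶ ≥ 9 ÷ (1/499) = 4491.
4⁶ = 4096 < 4491 ≤ 15625 = 5⁶, so L = 5.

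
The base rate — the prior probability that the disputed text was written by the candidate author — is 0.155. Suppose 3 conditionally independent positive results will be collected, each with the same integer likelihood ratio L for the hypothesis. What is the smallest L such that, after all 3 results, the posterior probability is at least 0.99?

Prior odds = 0.155/0.845 = 31/169.
Target odds = 0.99/0.01 = 99.
Need L³ ≥ 99 ÷ (31/169) = 16731/31.
8³ = 512 < 16731/31 ≤ 729 = 9³, so L = 9.

9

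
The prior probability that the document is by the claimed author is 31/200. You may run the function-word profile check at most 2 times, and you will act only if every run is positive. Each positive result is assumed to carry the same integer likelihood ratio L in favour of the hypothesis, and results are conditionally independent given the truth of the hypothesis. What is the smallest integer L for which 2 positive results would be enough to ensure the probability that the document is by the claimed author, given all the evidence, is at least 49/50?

Prior odds = 0.155/0.845 = 31/169.
Target odds = 0.98/0.02 = 49.
Need L² ≥ 49 ÷ (31/169) = 8281/31.
16² = 256 < 8281/31 ≤ 289 = 17², so L = 17.

17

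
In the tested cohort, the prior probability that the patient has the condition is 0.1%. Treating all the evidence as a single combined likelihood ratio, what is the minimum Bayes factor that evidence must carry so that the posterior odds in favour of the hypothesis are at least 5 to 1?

Prior odds = 0.001/0.999 = 1/999.
Target odds = 5.
Required Bayes factor = 5 ÷ (1/999) = 4995.

4995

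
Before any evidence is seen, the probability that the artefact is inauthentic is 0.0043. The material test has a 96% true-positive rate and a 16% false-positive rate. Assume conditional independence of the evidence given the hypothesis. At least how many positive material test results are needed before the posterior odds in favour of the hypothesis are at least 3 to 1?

4

Prior odds: 0.0043 ÷ 0.9957 = 43/9957.
Likelihood ratio of a positive result = 0.96/0.16 = 6.
Target odds = 3.
Need (43/9957) × 6ⁿ ≥ 3, i.e. 6ⁿ ≥ 29871/43.
6³ = 216 falls short of 29871/43 but 6⁴ = 1296 reaches it, so n = 4.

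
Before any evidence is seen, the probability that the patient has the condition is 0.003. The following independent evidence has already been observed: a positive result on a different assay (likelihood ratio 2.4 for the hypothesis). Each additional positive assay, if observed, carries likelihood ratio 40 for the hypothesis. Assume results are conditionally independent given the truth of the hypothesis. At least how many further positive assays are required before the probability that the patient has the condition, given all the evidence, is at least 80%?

Prior odds = 0.003/0.997 = 3/997.
Bayes factor of the evidence already in hand = 2.4.
Odds after that evidence = (3/997) × 2.4 = 36/4985.
Target odds = 0.8/0.2 = 4.
Need 40ⁿ ≥ 4 ÷ (36/4985) = 4985/9.
40¹ = 40 falls short of 4985/9 but 40² = 1600 reaches it, so n = 2.

2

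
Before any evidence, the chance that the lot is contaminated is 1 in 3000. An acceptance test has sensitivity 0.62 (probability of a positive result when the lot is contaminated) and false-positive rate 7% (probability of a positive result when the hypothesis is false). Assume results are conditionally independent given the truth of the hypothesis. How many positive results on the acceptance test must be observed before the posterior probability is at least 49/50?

Prior odds: (1/3000) ÷ (2999/3000) = 1/2999.
Likelihood ratio of a positive result = 0.62/0.07 = 62/7.
Target odds: 0.98 ÷ 0.02 = 49.
Need (1/2999) × (62/7)ⁿ ≥ 49, i.e. (62/7)ⁿ ≥ 146951.
(62/7)⁵ = 916132832/16807 falls short of 146951 but (62/7)⁶ ≈482794 reaches it, so n = 6.

6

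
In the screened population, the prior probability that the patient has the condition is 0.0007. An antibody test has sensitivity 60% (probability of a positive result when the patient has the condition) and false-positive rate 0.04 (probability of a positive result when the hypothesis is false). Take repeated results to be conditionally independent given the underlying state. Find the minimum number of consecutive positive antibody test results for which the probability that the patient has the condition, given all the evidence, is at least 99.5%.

Prior odds: 0.0007 ÷ 0.9993 = 7/9993.
Likelihood ratio of a positive result = 0.6/0.04 = 15.
Target posterior odds = 0.995/0.005 = 199.
Require 15ⁿ ≥ 199 ÷ (7/9993) = 1988607/7.
15⁴ = 50625 falls short of 1988607/7 but 15⁵ = 759375 reaches it, so n = 5.

5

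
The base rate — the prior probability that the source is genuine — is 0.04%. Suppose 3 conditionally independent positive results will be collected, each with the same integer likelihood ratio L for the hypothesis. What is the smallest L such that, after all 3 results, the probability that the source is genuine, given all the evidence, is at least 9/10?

Prior odds = 0.0004/0.9996 = 1/2499.
Target odds = 0.9/0.1 = 9.
Need L³ ≥ 9 ÷ (1/2499) = 22491.
28³ = 21952 < 22491 ≤ 24389 = 29³, so L = 29.

29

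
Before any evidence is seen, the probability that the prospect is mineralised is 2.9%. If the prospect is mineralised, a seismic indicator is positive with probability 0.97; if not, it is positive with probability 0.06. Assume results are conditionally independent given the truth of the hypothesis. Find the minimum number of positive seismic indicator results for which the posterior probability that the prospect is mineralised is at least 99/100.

Prior odds: 0.029 ÷ 0.971 = 29/971.
Likelihood ratio of a positive = 0.97/0.06 = 97/6.
Target posterior odds = 0.99/0.01 = 99.
Need (29/971) × (97/6)ⁿ ≥ 99, i.e. (97/6)ⁿ ≥ 96129/29.
(97/6)² = 9409/36 falls short of 96129/29 but (97/6)³ = 912673/216 reaches it, so n = 3.

3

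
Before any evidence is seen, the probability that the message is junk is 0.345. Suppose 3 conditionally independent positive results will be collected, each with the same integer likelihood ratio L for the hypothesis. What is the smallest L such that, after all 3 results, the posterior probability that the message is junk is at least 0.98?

5

Prior odds = 0.345/0.655 = 69/131.
Target odds = 0.98/0.02 = 49.
Need L³ ≥ 49 ÷ (69/131) = 6419/69.
4³ = 64 < 6419/69 ≤ 125 = 5³, so L = 5.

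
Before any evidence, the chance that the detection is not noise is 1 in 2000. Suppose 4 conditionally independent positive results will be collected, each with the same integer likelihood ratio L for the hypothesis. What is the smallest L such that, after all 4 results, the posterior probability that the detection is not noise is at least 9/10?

12

Prior odds = 0.0005/0.9995 = 1/1999.
Target odds = 0.9/0.1 = 9.
Need L⁴ ≥ 9 ÷ (1/1999) = 17991.
11⁴ = 14641 < 17991 ≤ 20736 = 12⁴, so L = 12.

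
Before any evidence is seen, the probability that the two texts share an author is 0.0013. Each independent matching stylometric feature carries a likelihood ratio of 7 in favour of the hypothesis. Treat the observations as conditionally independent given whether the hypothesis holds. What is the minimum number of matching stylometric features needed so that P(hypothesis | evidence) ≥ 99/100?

Prior odds: 0.0013 ÷ 0.9987 = 13/9987.
Likelihood ratio per matching stylometric feature = 7.
Target odds: 0.99 ÷ 0.01 = 99.
Require 7ⁿ ≥ 99 ÷ (13/9987) = 988713/13.
7⁵ = 16807 falls short of 988713/13 but 7⁶ = 117649 reaches it, so n = 6.

6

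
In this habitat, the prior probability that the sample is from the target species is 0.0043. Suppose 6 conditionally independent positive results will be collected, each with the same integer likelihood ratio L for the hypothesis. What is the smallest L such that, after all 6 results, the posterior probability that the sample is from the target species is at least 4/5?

4

Prior odds = 0.0043/0.9957 = 43/9957.
Target odds = 0.8/0.2 = 4.
Need L⁶ ≥ 4 ÷ (43/9957) = 39828/43.
3⁶ = 729 < 39828/43 ≤ 4096 = 4⁶, so L = 4.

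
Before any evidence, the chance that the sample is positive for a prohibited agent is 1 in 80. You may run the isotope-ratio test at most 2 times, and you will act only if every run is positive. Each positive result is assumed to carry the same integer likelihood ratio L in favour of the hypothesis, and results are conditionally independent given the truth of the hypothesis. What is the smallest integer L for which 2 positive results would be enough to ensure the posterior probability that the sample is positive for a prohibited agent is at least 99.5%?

126

Prior odds = 0.0125/0.9875 = 1/79.
Target odds = 0.995/0.005 = 199.
Need L² ≥ 199 ÷ (1/79) = 15721.
125² = 15625 < 15721 ≤ 15876 = 126², so L = 126.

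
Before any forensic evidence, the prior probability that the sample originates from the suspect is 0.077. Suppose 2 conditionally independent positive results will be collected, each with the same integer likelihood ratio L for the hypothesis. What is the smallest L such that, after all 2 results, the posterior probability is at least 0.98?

Prior odds = 0.077/0.923 = 77/923.
Target odds = 0.98/0.02 = 49.
Need L² ≥ 49 ÷ (77/923) = 6461/11.
24² = 576 < 6461/11 ≤ 625 = 25², so L = 25.

25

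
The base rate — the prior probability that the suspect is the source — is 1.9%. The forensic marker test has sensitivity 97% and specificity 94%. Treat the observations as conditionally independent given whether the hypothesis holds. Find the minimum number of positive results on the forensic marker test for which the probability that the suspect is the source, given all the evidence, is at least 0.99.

Prior odds: 0.019 ÷ 0.981 = 19/981.
False-positive rate = 1 − 0.94 = 0.06; likelihood ratio of a positive = 0.97/0.06 = 97/6.
Target posterior odds = 0.99/0.01 = 99.
Require (97/6)ⁿ ≥ 99 ÷ (19/981) = 97119/19.
(97/6)³ = 912673/216 falls short of 97119/19 but (97/6)⁴ = 88529281/1296 reaches it, so n = 4.

4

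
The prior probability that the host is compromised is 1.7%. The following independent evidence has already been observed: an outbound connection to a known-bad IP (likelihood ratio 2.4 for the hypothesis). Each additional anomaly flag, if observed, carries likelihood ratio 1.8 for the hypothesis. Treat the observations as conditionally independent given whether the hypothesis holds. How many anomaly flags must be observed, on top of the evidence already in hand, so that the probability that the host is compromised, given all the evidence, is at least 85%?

9

Prior odds = 0.017/0.983 = 17/983.
Bayes factor of the evidence already in hand = 2.4.
Odds after that evidence = (17/983) × 2.4 = 204/4915.
Target odds = 0.85/0.15 = 17/3.
Need 1.8ⁿ ≥ 17/3 ÷ (204/4915) = 4915/36.
1.8⁸ = 43046721/390625 falls short of 4915/36 but 1.8⁹ = 387420489/1953125 reaches it, so n = 9.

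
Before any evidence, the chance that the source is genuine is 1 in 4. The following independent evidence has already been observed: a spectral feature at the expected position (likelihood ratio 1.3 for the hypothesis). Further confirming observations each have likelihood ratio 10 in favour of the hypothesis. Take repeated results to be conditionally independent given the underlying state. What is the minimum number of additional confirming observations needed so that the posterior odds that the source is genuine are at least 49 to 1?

3

Prior odds = 0.25/0.75 = 1/3.
Bayes factor of the evidence already in hand = 1.3.
Odds after that evidence = (1/3) × 1.3 = 13/30.
Target odds = 49.
Need 10ⁿ ≥ 49 ÷ (13/30) = 1470/13.
10² = 100 falls short of 1470/13 but 10³ = 1000 reaches it, so n = 3.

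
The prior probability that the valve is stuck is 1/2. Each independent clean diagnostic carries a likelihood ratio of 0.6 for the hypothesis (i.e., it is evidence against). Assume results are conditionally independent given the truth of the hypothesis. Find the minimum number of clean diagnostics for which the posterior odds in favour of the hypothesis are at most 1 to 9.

5

Prior odds: 0.5 ÷ 0.5 = 1.
Likelihood ratio per clean diagnostic = 0.6.
Target odds = 1/9.
Require 0.6ⁿ ≤ 1/9 ÷ 1 = 1/9.
0.6⁴ = 0.1296 is still above 1/9 but 0.6⁵ = 0.07776 is at or below it, so n = 5.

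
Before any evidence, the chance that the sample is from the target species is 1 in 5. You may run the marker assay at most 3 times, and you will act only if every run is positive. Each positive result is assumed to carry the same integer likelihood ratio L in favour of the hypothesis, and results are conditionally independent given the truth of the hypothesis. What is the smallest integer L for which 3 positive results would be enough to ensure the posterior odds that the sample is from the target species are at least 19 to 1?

Prior odds = 0.2/0.8 = 0.25.
Target odds = 19.
Need L³ ≥ 19 ÷ 0.25 = 76.
4³ = 64 < 76 ≤ 125 = 5³, so L = 5.

5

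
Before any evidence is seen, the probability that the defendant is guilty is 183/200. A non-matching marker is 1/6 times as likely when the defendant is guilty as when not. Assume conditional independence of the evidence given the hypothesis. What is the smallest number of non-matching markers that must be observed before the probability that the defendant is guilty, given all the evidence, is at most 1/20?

3

Prior odds = 0.915/0.085 = 183/17.
Likelihood ratio per non-matching marker = 1/6.
Target odds: 0.05 ÷ 0.95 = 1/19.
Require (1/6)ⁿ ≤ 1/19 ÷ (183/17) = 17/3477.
(1/6)² = 1/36 is still above 17/3477 but (1/6)³ = 1/216 is at or below it, so n = 3.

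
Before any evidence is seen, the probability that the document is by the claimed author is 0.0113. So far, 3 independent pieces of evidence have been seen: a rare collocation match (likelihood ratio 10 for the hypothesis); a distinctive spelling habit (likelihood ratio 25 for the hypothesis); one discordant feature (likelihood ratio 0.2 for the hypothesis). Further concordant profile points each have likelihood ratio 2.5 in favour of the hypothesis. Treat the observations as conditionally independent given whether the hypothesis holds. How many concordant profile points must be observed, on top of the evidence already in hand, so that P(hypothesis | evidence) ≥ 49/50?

5

Prior odds = 0.0113/0.9887 = 113/9887.
Combined Bayes factor of the evidence already in hand = 10 × 25 × 0.2 = 50.
Odds after that evidence = (113/9887) × 50 = 5650/9887.
Target odds = 0.98/0.02 = 49.
Need 2.5ⁿ ≥ 49 ÷ (5650/9887) = 484463/5650.
2.5⁴ = 39.0625 falls short of 484463/5650 but 2.5⁵ = 97.65625 reaches it, so n = 5.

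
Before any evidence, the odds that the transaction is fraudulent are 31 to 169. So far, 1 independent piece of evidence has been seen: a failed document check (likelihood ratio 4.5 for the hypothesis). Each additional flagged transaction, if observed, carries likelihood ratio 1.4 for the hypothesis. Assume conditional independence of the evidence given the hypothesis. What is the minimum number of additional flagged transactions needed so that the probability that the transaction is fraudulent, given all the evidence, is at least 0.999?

Prior odds = 31/169.
Bayes factor of the evidence already in hand = 4.5.
Odds after that evidence = (31/169) × 4.5 = 279/338.
Target odds = 0.999/0.001 = 999.
Need 1.4ⁿ ≥ 999 ÷ (279/338) = 37518/31.
1.4²¹ ≈1171.36 falls short of 37518/31 but 1.4²² ≈1639.9 reaches it, so n = 22.

22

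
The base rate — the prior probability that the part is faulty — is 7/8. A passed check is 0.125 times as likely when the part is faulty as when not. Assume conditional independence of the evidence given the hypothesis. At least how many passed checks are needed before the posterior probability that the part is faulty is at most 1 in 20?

3

Prior odds = 0.875/0.125 = 7.
Likelihood ratio per passed check = 0.125.
Target odds: 0.05 ÷ 0.95 = 1/19.
Require 0.125ⁿ ≤ 1/19 ÷ 7 = 1/133.
0.125² = 0.015625 is still above 1/133 but 0.125³ = 0.001953125 is at or below it, so n = 3.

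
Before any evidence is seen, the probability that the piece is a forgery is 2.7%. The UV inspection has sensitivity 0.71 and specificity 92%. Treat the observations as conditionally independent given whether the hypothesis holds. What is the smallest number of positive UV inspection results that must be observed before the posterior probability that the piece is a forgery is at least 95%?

3

Prior odds = 0.027/0.973 = 27/973.
False-positive rate = 1 − 0.92 = 0.08; likelihood ratio of a positive = 0.71/0.08 = 8.875.
Target odds: 0.95 ÷ 0.05 = 19.
Need (27/973) × 8.875ⁿ ≥ 19, i.e. 8.875ⁿ ≥ 18487/27.
8.875² = 78.765625 falls short of 18487/27 but 8.875³ = 357911/512 reaches it, so n = 3.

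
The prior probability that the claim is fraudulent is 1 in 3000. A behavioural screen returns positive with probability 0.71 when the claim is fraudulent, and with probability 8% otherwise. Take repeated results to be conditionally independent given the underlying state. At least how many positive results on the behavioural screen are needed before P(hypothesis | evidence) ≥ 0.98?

Prior odds: (1/3000) ÷ (2999/3000) = 1/2999.
Likelihood ratio of a positive result = 0.71/0.08 = 8.875.
Target odds: 0.98 ÷ 0.02 = 49.
Require 8.875ⁿ ≥ 49 ÷ (1/2999) = 146951.
8.875⁵ ≈55060.7 falls short of 146951 but 8.875⁶ ≈488664 reaches it, so n = 6.

6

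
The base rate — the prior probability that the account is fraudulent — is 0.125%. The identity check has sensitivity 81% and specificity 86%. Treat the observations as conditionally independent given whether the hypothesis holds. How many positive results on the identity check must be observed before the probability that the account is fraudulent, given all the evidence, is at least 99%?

7

Prior odds: 0.00125 ÷ 0.99875 = 1/799.
False-positive rate = 1 − 0.86 = 0.14; likelihood ratio of a positive = 0.81/0.14 = 81/14.
Target odds: 0.99 ÷ 0.01 = 99.
Need (1/799) × (81/14)ⁿ ≥ 99, i.e. (81/14)ⁿ ≥ 79101.
(81/14)⁶ ≈37509.6 falls short of 79101 but (81/14)⁷ ≈217020 reaches it, so n = 7.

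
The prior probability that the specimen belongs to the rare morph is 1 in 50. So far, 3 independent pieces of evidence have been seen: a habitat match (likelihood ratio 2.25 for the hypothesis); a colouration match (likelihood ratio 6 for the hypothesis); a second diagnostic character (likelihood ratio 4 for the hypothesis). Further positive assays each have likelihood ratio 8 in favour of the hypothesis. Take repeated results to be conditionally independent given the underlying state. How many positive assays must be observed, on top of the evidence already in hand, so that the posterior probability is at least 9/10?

2

Prior odds = 0.02/0.98 = 1/49.
Combined Bayes factor of the evidence already in hand = 2.25 × 6 × 4 = 54.
Odds after that evidence = (1/49) × 54 = 54/49.
Target odds = 0.9/0.1 = 9.
Need 8ⁿ ≥ 9 ÷ (54/49) = 49/6.
8¹ = 8 falls short of 49/6 but 8² = 64 reaches it, so n = 2.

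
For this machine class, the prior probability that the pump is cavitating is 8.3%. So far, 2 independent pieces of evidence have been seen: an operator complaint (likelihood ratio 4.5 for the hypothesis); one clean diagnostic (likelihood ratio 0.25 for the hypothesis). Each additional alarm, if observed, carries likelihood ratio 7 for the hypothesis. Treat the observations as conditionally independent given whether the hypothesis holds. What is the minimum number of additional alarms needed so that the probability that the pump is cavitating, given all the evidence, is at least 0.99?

4

Prior odds = 0.083/0.917 = 83/917.
Combined Bayes factor of the evidence already in hand = 4.5 × 0.25 = 1.125.
Odds after that evidence = (83/917) × 1.125 = 747/7336.
Target odds = 0.99/0.01 = 99.
Need 7ⁿ ≥ 99 ÷ (747/7336) = 80696/83.
7³ = 343 falls short of 80696/83 but 7⁴ = 2401 reaches it, so n = 4.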